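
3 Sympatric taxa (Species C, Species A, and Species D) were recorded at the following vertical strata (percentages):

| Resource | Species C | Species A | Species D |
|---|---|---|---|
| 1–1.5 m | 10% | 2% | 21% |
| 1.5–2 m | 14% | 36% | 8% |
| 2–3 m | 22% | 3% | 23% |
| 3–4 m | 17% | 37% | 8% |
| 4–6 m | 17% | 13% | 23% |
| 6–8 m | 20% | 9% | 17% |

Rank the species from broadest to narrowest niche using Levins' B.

Convert percentages to proportions (divide by 100).
Σp_Cᵢ² = 0.10² + 0.14² + 0.22² + 0.17² + 0.17² + 0.20² = 0.0100 + 0.0196 + 0.0484 + 0.0289 + 0.0289 + 0.0400 = 0.1758
B_C = 1 / 0.1758 = 5.6883
Σp_Aᵢ² = 0.02² + 0.36² + 0.03² + 0.37² + 0.13² + 0.09² = 0.0004 + 0.1296 + 0.0009 + 0.1369 + 0.0169 + 0.0081 = 0.2928
B_A = 1 / 0.2928 = 3.4153
Σp_Dᵢ² = 0.21² + 0.08² + 0.23² + 0.08² + 0.23² + 0.17² = 0.0441 + 0.0064 + 0.0529 + 0.0064 + 0.0529 + 0.0289 = 0.1916
B_D = 1 / 0.1916 = 5.2192
Ranking by B (broadest → narrowest): Species C (5.69) > Species D (5.22) > Species A (3.42)

Species C > Species D > Species A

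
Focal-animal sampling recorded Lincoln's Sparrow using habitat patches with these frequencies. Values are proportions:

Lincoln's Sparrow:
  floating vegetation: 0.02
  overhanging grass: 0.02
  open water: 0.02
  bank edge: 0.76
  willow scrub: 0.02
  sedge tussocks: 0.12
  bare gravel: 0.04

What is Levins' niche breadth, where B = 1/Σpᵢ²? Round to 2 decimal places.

1.68

Σpᵢ² = 0.02² + 0.02² + 0.02² + 0.76² + 0.02² + 0.12² + 0.04² = 0.0004 + 0.0004 + 0.0004 + 0.5776 + 0.0004 + 0.0144 + 0.0016 = 0.5952
B = 1 / 0.5952 = 1.6801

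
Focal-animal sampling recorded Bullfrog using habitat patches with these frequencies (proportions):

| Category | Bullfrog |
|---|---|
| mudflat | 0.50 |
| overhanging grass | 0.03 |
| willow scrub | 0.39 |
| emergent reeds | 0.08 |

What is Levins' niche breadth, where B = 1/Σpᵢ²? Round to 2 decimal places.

2.44

Σpᵢ² = 0.50² + 0.03² + 0.39² + 0.08² = 0.2500 + 0.0009 + 0.1521 + 0.0064 = 0.4094
B = 1 / 0.4094 = 2.4426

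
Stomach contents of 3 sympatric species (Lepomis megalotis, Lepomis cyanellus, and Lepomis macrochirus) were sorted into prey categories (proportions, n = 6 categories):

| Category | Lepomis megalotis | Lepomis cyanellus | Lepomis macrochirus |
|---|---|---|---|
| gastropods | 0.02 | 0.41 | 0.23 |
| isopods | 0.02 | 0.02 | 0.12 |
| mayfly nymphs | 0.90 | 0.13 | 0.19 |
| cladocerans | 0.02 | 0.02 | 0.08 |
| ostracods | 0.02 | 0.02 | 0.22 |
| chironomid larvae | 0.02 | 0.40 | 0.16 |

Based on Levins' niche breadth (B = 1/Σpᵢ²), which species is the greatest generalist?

Lepomis macrochirus

Σp_megaᵢ² = 0.02² + 0.02² + 0.90² + 0.02² + 0.02² + 0.02² = 0.0004 + 0.0004 + 0.8100 + 0.0004 + 0.0004 + 0.0004 = 0.8120
B_mega = 1 / 0.8120 = 1.2315
Σp_cyanᵢ² = 0.41² + 0.02² + 0.13² + 0.02² + 0.02² + 0.40² = 0.1681 + 0.0004 + 0.0169 + 0.0004 + 0.0004 + 0.1600 = 0.3462
B_cyan = 1 / 0.3462 = 2.8885
Σp_macrᵢ² = 0.23² + 0.12² + 0.19² + 0.08² + 0.22² + 0.16² = 0.0529 + 0.0144 + 0.0361 + 0.0064 + 0.0484 + 0.0256 = 0.1838
B_macr = 1 / 0.1838 = 5.4407
Highest B → broadest niche (most generalist): Lepomis macrochirus (B = 5.44).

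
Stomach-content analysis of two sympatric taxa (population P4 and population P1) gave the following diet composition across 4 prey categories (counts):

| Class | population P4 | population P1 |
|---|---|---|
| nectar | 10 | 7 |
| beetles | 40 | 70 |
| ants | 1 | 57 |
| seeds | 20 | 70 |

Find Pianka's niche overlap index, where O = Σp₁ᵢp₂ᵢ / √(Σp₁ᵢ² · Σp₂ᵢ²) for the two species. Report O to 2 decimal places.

Proportions for population P4 (n=71): 10/71=0.1408, 40/71=0.5634, 1/71=0.0141, 20/71=0.2817
Proportions for population P1 (n=204): 7/204=0.0343, 70/204=0.3431, 57/204=0.2794, 70/204=0.3431
Σ p₁ᵢp₂ᵢ = 0.004829 + 0.193303 + 0.003940 + 0.096651 = 0.298723
Σp_1ᵢ² = 0.1408² + 0.5634² + 0.0141² + 0.2817² = 0.019825 + 0.317420 + 0.000199 + 0.079355 = 0.416799
Σp_2ᵢ² = 0.0343² + 0.3431² + 0.2794² + 0.3431² = 0.001176 + 0.117718 + 0.078064 + 0.117718 = 0.314676
O = 0.298723 / √(0.416799 × 0.314676) = 0.298723 / 0.3621555 = 0.8248

0.82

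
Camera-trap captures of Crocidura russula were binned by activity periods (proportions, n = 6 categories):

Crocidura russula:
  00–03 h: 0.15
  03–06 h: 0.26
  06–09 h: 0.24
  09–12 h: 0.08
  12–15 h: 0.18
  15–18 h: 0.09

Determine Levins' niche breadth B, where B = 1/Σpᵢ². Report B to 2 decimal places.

Σpᵢ² = 0.15² + 0.26² + 0.24² + 0.08² + 0.18² + 0.09² = 0.0225 + 0.0676 + 0.0576 + 0.0064 + 0.0324 + 0.0081 = 0.1946
B = 1 / 0.1946 = 5.1387

5.14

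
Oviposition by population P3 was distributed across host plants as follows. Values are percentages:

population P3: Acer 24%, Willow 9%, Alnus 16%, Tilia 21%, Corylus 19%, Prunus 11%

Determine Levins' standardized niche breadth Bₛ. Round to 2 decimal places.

0.89

Convert percentages to proportions (divide by 100).
Σpᵢ² = 0.24² + 0.09² + 0.16² + 0.21² + 0.19² + 0.11² = 0.0576 + 0.0081 + 0.0256 + 0.0441 + 0.0361 + 0.0121 = 0.1836
B = 1 / 0.1836 = 5.4466
Bₛ = (B − 1)/(n − 1) = (5.4466 − 1)/(6 − 1) = 4.4466/5 = 0.8893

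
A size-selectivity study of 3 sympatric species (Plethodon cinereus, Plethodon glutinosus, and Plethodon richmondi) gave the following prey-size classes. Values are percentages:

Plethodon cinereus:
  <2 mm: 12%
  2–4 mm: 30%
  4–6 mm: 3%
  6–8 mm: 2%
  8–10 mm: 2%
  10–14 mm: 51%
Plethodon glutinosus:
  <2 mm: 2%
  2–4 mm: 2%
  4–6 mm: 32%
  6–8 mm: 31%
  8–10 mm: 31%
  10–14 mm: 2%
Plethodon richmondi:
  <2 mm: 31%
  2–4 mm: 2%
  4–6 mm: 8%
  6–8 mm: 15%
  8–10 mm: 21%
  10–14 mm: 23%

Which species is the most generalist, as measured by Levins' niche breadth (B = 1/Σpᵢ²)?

Plethodon richmondi

Convert percentages to proportions (divide by 100).
Σp_cineᵢ² = 0.12² + 0.30² + 0.03² + 0.02² + 0.02² + 0.51² = 0.0144 + 0.0900 + 0.0009 + 0.0004 + 0.0004 + 0.2601 = 0.3662
B_cine = 1 / 0.3662 = 2.7307
Σp_glutᵢ² = 0.02² + 0.02² + 0.32² + 0.31² + 0.31² + 0.02² = 0.0004 + 0.0004 + 0.1024 + 0.0961 + 0.0961 + 0.0004 = 0.2958
B_glut = 1 / 0.2958 = 3.3807
Σp_richᵢ² = 0.31² + 0.02² + 0.08² + 0.15² + 0.21² + 0.23² = 0.0961 + 0.0004 + 0.0064 + 0.0225 + 0.0441 + 0.0529 = 0.2224
B_rich = 1 / 0.2224 = 4.4964
Highest B → broadest niche (most generalist): Plethodon richmondi (B = 4.50).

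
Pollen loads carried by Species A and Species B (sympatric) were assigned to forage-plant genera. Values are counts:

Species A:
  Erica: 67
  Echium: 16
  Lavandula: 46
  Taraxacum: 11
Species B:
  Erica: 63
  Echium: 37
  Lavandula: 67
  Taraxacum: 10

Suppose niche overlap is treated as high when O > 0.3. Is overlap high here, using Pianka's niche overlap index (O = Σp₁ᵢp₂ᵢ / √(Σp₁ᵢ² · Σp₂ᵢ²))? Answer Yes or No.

Yes

Proportions for Species A (n=140): 67/140=0.4786, 16/140=0.1143, 46/140=0.3286, 11/140=0.0786
Proportions for Species B (n=177): 63/177=0.3559, 37/177=0.2090, 67/177=0.3785, 10/177=0.0565
Σ p₁ᵢp₂ᵢ = 0.170334 + 0.023889 + 0.124375 + 0.004441 = 0.323039
Σp_1ᵢ² = 0.4786² + 0.1143² + 0.3286² + 0.0786² = 0.229058 + 0.013064 + 0.107978 + 0.006178 = 0.356278
Σp_2ᵢ² = 0.3559² + 0.2090² + 0.3785² + 0.0565² = 0.126665 + 0.043681 + 0.143262 + 0.003192 = 0.316800
O = 0.323039 / √(0.356278 × 0.316800) = 0.323039 / 0.3359596 = 0.9615
O = 0.9615 > 0.3 → Yes.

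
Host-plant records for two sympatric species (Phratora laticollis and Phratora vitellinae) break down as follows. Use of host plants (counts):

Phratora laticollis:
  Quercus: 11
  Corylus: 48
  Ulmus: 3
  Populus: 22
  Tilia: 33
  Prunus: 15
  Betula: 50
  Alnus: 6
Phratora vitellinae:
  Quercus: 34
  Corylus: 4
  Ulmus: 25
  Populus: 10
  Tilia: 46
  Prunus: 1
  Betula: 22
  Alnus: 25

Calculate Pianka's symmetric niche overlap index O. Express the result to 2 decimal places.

0.62

Proportions for Phratora laticollis (n=188): 11/188=0.0585, 48/188=0.2553, 3/188=0.0160, 22/188=0.1170, 33/188=0.1755, 15/188=0.0798, 50/188=0.2660, 6/188=0.0319
Proportions for Phratora vitellinae (n=167): 34/167=0.2036, 4/167=0.0240, 25/167=0.1497, 10/167=0.0599, 46/167=0.2754, 1/167=0.0060, 22/167=0.1317, 25/167=0.1497
Σ p₁ᵢp₂ᵢ = 0.011911 + 0.006127 + 0.002395 + 0.007008 + 0.048333 + 0.000479 + 0.035032 + 0.004775 = 0.116060
Σp_1ᵢ² = 0.0585² + 0.2553² + 0.0160² + 0.1170² + 0.1755² + 0.0798² + 0.2660² + 0.0319² = 0.003422 + 0.065178 + 0.000256 + 0.013689 + 0.030800 + 0.006368 + 0.070756 + 0.001018 = 0.191487
Σp_2ᵢ² = 0.2036² + 0.0240² + 0.1497² + 0.0599² + 0.2754² + 0.0060² + 0.1317² + 0.1497² = 0.041453 + 0.000576 + 0.022410 + 0.003588 + 0.075845 + 0.000036 + 0.017345 + 0.022410 = 0.183663
O = 0.116060 / √(0.191487 × 0.183663) = 0.116060 / 0.1875342 = 0.6189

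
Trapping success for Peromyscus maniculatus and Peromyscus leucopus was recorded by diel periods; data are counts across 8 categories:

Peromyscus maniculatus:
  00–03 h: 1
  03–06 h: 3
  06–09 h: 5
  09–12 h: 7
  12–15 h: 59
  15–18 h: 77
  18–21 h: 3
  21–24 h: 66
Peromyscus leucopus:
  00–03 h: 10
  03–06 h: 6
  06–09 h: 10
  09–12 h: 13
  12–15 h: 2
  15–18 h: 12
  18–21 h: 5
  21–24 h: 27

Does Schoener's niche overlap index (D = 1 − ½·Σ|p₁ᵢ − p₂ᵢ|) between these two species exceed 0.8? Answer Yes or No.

Proportions for Peromyscus maniculatus (n=221): 1/221=0.0045, 3/221=0.0136, 5/221=0.0226, 7/221=0.0317, 59/221=0.2670, 77/221=0.3484, 3/221=0.0136, 66/221=0.2986
Proportions for Peromyscus leucopus (n=85): 10/85=0.1176, 6/85=0.0706, 10/85=0.1176, 13/85=0.1529, 2/85=0.0235, 12/85=0.1412, 5/85=0.0588, 27/85=0.3176
Σ|p₁ᵢ − p₂ᵢ| = 0.1131 + 0.0570 + 0.0950 + 0.1212 + 0.2435 + 0.2072 + 0.0452 + 0.0190 = 0.9012
D = 1 − ½ × 0.9012 = 1 − 0.45060 = 0.54940
D = 0.54940 < 0.8 → No.

No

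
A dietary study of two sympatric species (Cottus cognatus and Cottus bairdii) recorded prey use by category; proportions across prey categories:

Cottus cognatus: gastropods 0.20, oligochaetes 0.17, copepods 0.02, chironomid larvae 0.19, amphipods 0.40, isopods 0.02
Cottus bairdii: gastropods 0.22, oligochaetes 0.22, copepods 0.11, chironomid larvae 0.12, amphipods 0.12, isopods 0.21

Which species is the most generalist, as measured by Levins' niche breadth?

Σp_cognᵢ² = 0.20² + 0.17² + 0.02² + 0.19² + 0.40² + 0.02² = 0.0400 + 0.0289 + 0.0004 + 0.0361 + 0.1600 + 0.0004 = 0.2658
B_cogn = 1 / 0.2658 = 3.7622
Σp_bairᵢ² = 0.22² + 0.22² + 0.11² + 0.12² + 0.12² + 0.21² = 0.0484 + 0.0484 + 0.0121 + 0.0144 + 0.0144 + 0.0441 = 0.1818
B_bair = 1 / 0.1818 = 5.5006
Highest B → broadest niche (most generalist): Cottus bairdii (B = 5.50).

Cottus bairdii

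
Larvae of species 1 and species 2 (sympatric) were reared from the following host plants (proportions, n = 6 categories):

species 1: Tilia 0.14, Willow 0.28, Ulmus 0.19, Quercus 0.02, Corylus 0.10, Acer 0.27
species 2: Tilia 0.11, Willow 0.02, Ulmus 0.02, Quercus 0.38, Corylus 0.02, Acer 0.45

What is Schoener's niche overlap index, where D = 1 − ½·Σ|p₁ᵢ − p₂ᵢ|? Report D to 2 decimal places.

Σ|p₁ᵢ − p₂ᵢ| = 0.03 + 0.26 + 0.17 + 0.36 + 0.08 + 0.18 = 1.08
D = 1 − ½ × 1.08 = 1 − 0.540 = 0.4600

0.46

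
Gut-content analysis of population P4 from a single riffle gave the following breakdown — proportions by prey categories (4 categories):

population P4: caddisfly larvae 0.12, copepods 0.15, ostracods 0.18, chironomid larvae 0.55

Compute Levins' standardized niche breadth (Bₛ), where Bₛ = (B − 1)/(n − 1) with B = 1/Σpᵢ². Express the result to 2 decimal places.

Σpᵢ² = 0.12² + 0.15² + 0.18² + 0.55² = 0.0144 + 0.0225 + 0.0324 + 0.3025 = 0.3718
B = 1 / 0.3718 = 2.6896
Bₛ = (B − 1)/(n − 1) = (2.6896 − 1)/(4 − 1) = 1.6896/3 = 0.5632

0.56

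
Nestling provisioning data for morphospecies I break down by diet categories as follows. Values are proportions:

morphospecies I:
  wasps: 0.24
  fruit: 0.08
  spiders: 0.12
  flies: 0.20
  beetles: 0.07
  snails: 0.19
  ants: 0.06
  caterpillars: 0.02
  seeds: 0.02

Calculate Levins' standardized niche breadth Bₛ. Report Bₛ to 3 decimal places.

0.638

Σpᵢ² = 0.24² + 0.08² + 0.12² + 0.20² + 0.07² + 0.19² + 0.06² + 0.02² + 0.02² = 0.0576 + 0.0064 + 0.0144 + 0.0400 + 0.0049 + 0.0361 + 0.0036 + 0.0004 + 0.0004 = 0.1638
B = 1 / 0.1638 = 6.10501
Bₛ = (B − 1)/(n − 1) = (6.10501 − 1)/(9 − 1) = 5.10501/8 = 0.63813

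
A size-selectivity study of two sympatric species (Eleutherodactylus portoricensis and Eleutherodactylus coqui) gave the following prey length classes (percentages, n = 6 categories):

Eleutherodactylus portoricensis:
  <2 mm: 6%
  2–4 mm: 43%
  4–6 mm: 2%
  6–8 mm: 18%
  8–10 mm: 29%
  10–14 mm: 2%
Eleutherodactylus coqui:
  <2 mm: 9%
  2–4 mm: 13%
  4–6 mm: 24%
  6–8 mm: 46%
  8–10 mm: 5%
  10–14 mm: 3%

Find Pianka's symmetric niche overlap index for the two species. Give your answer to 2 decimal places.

Convert percentages to proportions (divide by 100).
Σ p₁ᵢp₂ᵢ = 0.0054 + 0.0559 + 0.0048 + 0.0828 + 0.0145 + 0.0006 = 0.1640
Σp_1ᵢ² = 0.06² + 0.43² + 0.02² + 0.18² + 0.29² + 0.02² = 0.0036 + 0.1849 + 0.0004 + 0.0324 + 0.0841 + 0.0004 = 0.3058
Σp_2ᵢ² = 0.09² + 0.13² + 0.24² + 0.46² + 0.05² + 0.03² = 0.0081 + 0.0169 + 0.0576 + 0.2116 + 0.0025 + 0.0009 = 0.2976
O = 0.1640 / √(0.3058 × 0.2976) = 0.1640 / 0.30167 = 0.5436

0.54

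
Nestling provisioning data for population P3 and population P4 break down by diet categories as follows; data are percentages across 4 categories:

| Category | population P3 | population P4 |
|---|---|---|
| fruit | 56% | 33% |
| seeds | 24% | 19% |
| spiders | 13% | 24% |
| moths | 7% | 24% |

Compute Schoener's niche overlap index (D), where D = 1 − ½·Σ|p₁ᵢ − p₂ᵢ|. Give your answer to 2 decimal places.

0.72

Convert percentages to proportions (divide by 100).
Σ|p₁ᵢ − p₂ᵢ| = 0.23 + 0.05 + 0.11 + 0.17 = 0.56
D = 1 − ½ × 0.56 = 1 − 0.280 = 0.7200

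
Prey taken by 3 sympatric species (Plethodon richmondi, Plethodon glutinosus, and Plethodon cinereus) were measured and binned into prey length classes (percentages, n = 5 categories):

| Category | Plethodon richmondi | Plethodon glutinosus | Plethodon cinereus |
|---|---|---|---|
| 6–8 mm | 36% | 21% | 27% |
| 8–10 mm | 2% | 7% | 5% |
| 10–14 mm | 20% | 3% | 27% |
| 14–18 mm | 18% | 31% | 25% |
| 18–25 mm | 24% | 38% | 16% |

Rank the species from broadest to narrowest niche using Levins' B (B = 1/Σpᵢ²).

Plethodon cinereus > Plethodon richmondi > Plethodon glutinosus

Convert percentages to proportions (divide by 100).
Σp_richᵢ² = 0.36² + 0.02² + 0.20² + 0.18² + 0.24² = 0.1296 + 0.0004 + 0.0400 + 0.0324 + 0.0576 = 0.2600
B_rich = 1 / 0.2600 = 3.8462
Σp_glutᵢ² = 0.21² + 0.07² + 0.03² + 0.31² + 0.38² = 0.0441 + 0.0049 + 0.0009 + 0.0961 + 0.1444 = 0.2904
B_glut = 1 / 0.2904 = 3.4435
Σp_cineᵢ² = 0.27² + 0.05² + 0.27² + 0.25² + 0.16² = 0.0729 + 0.0025 + 0.0729 + 0.0625 + 0.0256 = 0.2364
B_cine = 1 / 0.2364 = 4.2301
Ranking by B (broadest → narrowest): Plethodon cinereus (4.23) > Plethodon richmondi (3.85) > Plethodon glutinosus (3.44)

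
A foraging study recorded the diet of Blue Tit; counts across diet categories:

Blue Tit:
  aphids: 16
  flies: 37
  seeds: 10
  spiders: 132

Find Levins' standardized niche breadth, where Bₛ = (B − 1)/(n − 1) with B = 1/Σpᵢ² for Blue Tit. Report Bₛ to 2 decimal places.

0.33

Proportions for Blue Tit (n=195): 16/195=0.0821, 37/195=0.1897, 10/195=0.0513, 132/195=0.6769
Σpᵢ² = 0.0821² + 0.1897² + 0.0513² + 0.6769² = 0.006740 + 0.035986 + 0.002632 + 0.458194 = 0.503552
B = 1 / 0.503552 = 1.9859
Bₛ = (B − 1)/(n − 1) = (1.9859 − 1)/(4 − 1) = 0.9859/3 = 0.3286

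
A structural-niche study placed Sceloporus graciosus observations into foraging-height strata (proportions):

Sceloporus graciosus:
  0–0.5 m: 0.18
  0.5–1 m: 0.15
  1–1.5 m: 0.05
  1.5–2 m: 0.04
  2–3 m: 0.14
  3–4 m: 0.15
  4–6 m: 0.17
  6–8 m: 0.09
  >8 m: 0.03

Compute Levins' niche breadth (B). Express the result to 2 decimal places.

Σpᵢ² = 0.18² + 0.15² + 0.05² + 0.04² + 0.14² + 0.15² + 0.17² + 0.09² + 0.03² = 0.0324 + 0.0225 + 0.0025 + 0.0016 + 0.0196 + 0.0225 + 0.0289 + 0.0081 + 0.0009 = 0.1390
B = 1 / 0.1390 = 7.1942

7.19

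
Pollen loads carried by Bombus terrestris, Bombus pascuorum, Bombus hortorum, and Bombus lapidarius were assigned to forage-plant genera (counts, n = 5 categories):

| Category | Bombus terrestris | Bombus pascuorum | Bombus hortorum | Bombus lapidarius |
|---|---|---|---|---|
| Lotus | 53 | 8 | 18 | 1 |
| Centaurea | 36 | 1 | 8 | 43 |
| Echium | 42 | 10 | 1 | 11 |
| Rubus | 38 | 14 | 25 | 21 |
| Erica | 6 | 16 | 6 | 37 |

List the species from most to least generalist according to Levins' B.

Bombus terrestris > Bombus pascuorum > Bombus lapidarius > Bombus hortorum

Proportions for Bombus terrestris (n=175): 53/175=0.3029, 36/175=0.2057, 42/175=0.2400, 38/175=0.2171, 6/175=0.0343
Proportions for Bombus pascuorum (n=49): 8/49=0.1633, 1/49=0.0204, 10/49=0.2041, 14/49=0.2857, 16/49=0.3265
Proportions for Bombus hortorum (n=58): 18/58=0.3103, 8/58=0.1379, 1/58=0.0172, 25/58=0.4310, 6/58=0.1034
Proportions for Bombus lapidarius (n=113): 1/113=0.0088, 43/113=0.3805, 11/113=0.0973, 21/113=0.1858, 37/113=0.3274
Σp_terrᵢ² = 0.3029² + 0.2057² + 0.2400² + 0.2171² + 0.0343² = 0.091748 + 0.042312 + 0.057600 + 0.047132 + 0.001176 = 0.239968
B_terr = 1 / 0.239968 = 4.1672
Σp_pascᵢ² = 0.1633² + 0.0204² + 0.2041² + 0.2857² + 0.3265² = 0.026667 + 0.000416 + 0.041657 + 0.081624 + 0.106602 = 0.256966
B_pasc = 1 / 0.256966 = 3.8916
Σp_hortᵢ² = 0.3103² + 0.1379² + 0.0172² + 0.4310² + 0.1034² = 0.096286 + 0.019016 + 0.000296 + 0.185761 + 0.010692 = 0.312051
B_hort = 1 / 0.312051 = 3.2046
Σp_lapiᵢ² = 0.0088² + 0.3805² + 0.0973² + 0.1858² + 0.3274² = 0.000077 + 0.144780 + 0.009467 + 0.034522 + 0.107191 = 0.296037
B_lapi = 1 / 0.296037 = 3.3780
Ranking by B (broadest → narrowest): Bombus terrestris (4.17) > Bombus pascuorum (3.89) > Bombus lapidarius (3.38) > Bombus hortorum (3.20)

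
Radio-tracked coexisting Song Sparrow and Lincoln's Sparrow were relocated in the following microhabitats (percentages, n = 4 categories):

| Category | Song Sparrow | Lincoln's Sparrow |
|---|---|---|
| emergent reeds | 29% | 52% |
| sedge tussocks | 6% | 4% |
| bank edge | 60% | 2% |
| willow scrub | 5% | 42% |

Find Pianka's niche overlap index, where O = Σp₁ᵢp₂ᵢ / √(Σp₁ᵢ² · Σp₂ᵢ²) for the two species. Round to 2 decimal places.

0.41

Convert percentages to proportions (divide by 100).
Σ p₁ᵢp₂ᵢ = 0.1508 + 0.0024 + 0.0120 + 0.0210 = 0.1862
Σp_1ᵢ² = 0.29² + 0.06² + 0.60² + 0.05² = 0.0841 + 0.0036 + 0.3600 + 0.0025 = 0.4502
Σp_2ᵢ² = 0.52² + 0.04² + 0.02² + 0.42² = 0.2704 + 0.0016 + 0.0004 + 0.1764 = 0.4488
O = 0.1862 / √(0.4502 × 0.4488) = 0.1862 / 0.44950 = 0.4142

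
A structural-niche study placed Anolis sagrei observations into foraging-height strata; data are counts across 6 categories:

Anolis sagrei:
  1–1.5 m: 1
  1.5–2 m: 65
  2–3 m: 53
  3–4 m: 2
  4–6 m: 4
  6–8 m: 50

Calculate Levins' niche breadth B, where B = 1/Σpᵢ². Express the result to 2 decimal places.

3.21

Proportions for Anolis sagrei (n=175): 1/175=0.0057, 65/175=0.3714, 53/175=0.3029, 2/175=0.0114, 4/175=0.0229, 50/175=0.2857
Σpᵢ² = 0.0057² + 0.3714² + 0.3029² + 0.0114² + 0.0229² + 0.2857² = 0.000032 + 0.137938 + 0.091748 + 0.000130 + 0.000524 + 0.081624 = 0.311996
B = 1 / 0.311996 = 3.2052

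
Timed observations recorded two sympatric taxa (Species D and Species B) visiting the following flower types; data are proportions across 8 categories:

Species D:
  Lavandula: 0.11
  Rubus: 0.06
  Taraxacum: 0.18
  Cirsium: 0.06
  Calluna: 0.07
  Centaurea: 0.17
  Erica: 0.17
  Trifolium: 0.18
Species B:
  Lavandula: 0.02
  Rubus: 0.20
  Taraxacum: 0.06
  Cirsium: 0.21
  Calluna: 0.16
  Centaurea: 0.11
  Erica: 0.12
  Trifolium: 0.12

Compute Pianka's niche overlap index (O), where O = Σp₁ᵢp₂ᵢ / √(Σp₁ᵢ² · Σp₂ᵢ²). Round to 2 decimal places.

Σ p₁ᵢp₂ᵢ = 0.0022 + 0.0120 + 0.0108 + 0.0126 + 0.0112 + 0.0187 + 0.0204 + 0.0216 = 0.1095
Σp_1ᵢ² = 0.11² + 0.06² + 0.18² + 0.06² + 0.07² + 0.17² + 0.17² + 0.18² = 0.0121 + 0.0036 + 0.0324 + 0.0036 + 0.0049 + 0.0289 + 0.0289 + 0.0324 = 0.1468
Σp_2ᵢ² = 0.02² + 0.20² + 0.06² + 0.21² + 0.16² + 0.11² + 0.12² + 0.12² = 0.0004 + 0.0400 + 0.0036 + 0.0441 + 0.0256 + 0.0121 + 0.0144 + 0.0144 = 0.1546
O = 0.1095 / √(0.1468 × 0.1546) = 0.1095 / 0.15065 = 0.7269

0.73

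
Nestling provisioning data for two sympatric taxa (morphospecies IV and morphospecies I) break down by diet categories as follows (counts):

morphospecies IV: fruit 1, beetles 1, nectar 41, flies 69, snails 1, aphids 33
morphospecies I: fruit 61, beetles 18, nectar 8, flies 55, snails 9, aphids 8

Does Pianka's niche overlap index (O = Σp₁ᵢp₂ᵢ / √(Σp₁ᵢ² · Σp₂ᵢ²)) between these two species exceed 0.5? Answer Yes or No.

Proportions for morphospecies IV (n=146): 1/146=0.0068, 1/146=0.0068, 41/146=0.2808, 69/146=0.4726, 1/146=0.0068, 33/146=0.2260
Proportions for morphospecies I (n=159): 61/159=0.3836, 18/159=0.1132, 8/159=0.0503, 55/159=0.3459, 9/159=0.0566, 8/159=0.0503
Σ p₁ᵢp₂ᵢ = 0.002608 + 0.000770 + 0.014124 + 0.163472 + 0.000385 + 0.011368 = 0.192727
Σp_1ᵢ² = 0.0068² + 0.0068² + 0.2808² + 0.4726² + 0.0068² + 0.2260² = 0.000046 + 0.000046 + 0.078849 + 0.223351 + 0.000046 + 0.051076 = 0.353414
Σp_2ᵢ² = 0.3836² + 0.1132² + 0.0503² + 0.3459² + 0.0566² + 0.0503² = 0.147149 + 0.012814 + 0.002530 + 0.119647 + 0.003204 + 0.002530 = 0.287874
O = 0.192727 / √(0.353414 × 0.287874) = 0.192727 / 0.3189650 = 0.6042
O = 0.6042 > 0.5 → Yes.

Yes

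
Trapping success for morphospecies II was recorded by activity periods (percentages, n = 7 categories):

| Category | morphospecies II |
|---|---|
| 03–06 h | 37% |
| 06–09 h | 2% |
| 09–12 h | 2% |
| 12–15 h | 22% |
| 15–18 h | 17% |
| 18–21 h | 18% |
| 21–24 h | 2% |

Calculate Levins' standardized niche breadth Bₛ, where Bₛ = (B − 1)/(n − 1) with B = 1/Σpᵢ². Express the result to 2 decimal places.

0.51

Convert percentages to proportions (divide by 100).
Σpᵢ² = 0.37² + 0.02² + 0.02² + 0.22² + 0.17² + 0.18² + 0.02² = 0.1369 + 0.0004 + 0.0004 + 0.0484 + 0.0289 + 0.0324 + 0.0004 = 0.2478
B = 1 / 0.2478 = 4.0355
Bₛ = (B − 1)/(n − 1) = (4.0355 − 1)/(7 − 1) = 3.0355/6 = 0.5059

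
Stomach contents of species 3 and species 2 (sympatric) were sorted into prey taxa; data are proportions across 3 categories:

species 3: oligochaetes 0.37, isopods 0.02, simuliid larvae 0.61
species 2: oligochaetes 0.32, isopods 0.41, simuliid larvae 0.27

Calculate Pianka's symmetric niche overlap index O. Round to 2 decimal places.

0.70

Σ p₁ᵢp₂ᵢ = 0.1184 + 0.0082 + 0.1647 = 0.2913
Σp_1ᵢ² = 0.37² + 0.02² + 0.61² = 0.1369 + 0.0004 + 0.3721 = 0.5094
Σp_2ᵢ² = 0.32² + 0.41² + 0.27² = 0.1024 + 0.1681 + 0.0729 = 0.3434
O = 0.2913 / √(0.5094 × 0.3434) = 0.2913 / 0.41824 = 0.6965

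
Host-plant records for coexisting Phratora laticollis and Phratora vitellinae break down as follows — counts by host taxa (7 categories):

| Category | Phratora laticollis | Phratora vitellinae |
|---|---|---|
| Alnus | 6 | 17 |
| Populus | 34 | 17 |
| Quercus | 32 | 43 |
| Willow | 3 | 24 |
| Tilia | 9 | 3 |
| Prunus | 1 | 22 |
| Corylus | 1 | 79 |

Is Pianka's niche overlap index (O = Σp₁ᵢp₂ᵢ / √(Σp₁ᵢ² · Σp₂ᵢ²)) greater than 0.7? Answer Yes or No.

Proportions for Phratora laticollis (n=86): 6/86=0.0698, 34/86=0.3953, 32/86=0.3721, 3/86=0.0349, 9/86=0.1047, 1/86=0.0116, 1/86=0.0116
Proportions for Phratora vitellinae (n=205): 17/205=0.0829, 17/205=0.0829, 43/205=0.2098, 24/205=0.1171, 3/205=0.0146, 22/205=0.1073, 79/205=0.3854
Σ p₁ᵢp₂ᵢ = 0.005786 + 0.032770 + 0.078067 + 0.004087 + 0.001529 + 0.001245 + 0.004471 = 0.127955
Σp_1ᵢ² = 0.0698² + 0.3953² + 0.3721² + 0.0349² + 0.1047² + 0.0116² + 0.0116² = 0.004872 + 0.156262 + 0.138458 + 0.001218 + 0.010962 + 0.000135 + 0.000135 = 0.312042
Σp_2ᵢ² = 0.0829² + 0.0829² + 0.2098² + 0.1171² + 0.0146² + 0.1073² + 0.3854² = 0.006872 + 0.006872 + 0.044016 + 0.013712 + 0.000213 + 0.011513 + 0.148533 = 0.231731
O = 0.127955 / √(0.312042 × 0.231731) = 0.127955 / 0.2689048 = 0.4758
O = 0.4758 < 0.7 → No.

No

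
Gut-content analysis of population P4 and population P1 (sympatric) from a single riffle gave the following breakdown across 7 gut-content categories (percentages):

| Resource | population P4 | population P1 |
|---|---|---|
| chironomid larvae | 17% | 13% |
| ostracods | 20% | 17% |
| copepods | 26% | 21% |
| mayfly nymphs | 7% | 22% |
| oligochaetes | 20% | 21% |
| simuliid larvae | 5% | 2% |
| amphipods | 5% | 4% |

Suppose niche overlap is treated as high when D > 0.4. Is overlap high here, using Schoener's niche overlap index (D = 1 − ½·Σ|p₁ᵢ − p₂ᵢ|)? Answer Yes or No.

Yes

Convert percentages to proportions (divide by 100).
Σ|p₁ᵢ − p₂ᵢ| = 0.04 + 0.03 + 0.05 + 0.15 + 0.01 + 0.03 + 0.01 = 0.32
D = 1 − ½ × 0.32 = 1 − 0.160 = 0.8400
D = 0.8400 > 0.4 → Yes.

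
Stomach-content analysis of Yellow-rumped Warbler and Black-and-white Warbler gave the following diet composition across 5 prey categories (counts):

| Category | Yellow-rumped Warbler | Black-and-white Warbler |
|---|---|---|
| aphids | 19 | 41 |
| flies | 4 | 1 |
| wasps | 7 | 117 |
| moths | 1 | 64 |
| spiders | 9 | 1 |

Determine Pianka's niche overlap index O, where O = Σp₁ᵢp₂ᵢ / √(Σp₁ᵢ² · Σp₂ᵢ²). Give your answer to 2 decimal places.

Proportions for Yellow-rumped Warbler (n=40): 19/40=0.4750, 4/40=0.1000, 7/40=0.1750, 1/40=0.0250, 9/40=0.2250
Proportions for Black-and-white Warbler (n=224): 41/224=0.1830, 1/224=0.0045, 117/224=0.5223, 64/224=0.2857, 1/224=0.0045
Σ p₁ᵢp₂ᵢ = 0.086925 + 0.000450 + 0.091403 + 0.007143 + 0.001013 = 0.186934
Σp_1ᵢ² = 0.4750² + 0.1000² + 0.1750² + 0.0250² + 0.2250² = 0.225625 + 0.010000 + 0.030625 + 0.000625 + 0.050625 = 0.317500
Σp_2ᵢ² = 0.1830² + 0.0045² + 0.5223² + 0.2857² + 0.0045² = 0.033489 + 0.000020 + 0.272797 + 0.081624 + 0.000020 = 0.387950
O = 0.186934 / √(0.317500 × 0.387950) = 0.186934 / 0.3509617 = 0.5326

0.53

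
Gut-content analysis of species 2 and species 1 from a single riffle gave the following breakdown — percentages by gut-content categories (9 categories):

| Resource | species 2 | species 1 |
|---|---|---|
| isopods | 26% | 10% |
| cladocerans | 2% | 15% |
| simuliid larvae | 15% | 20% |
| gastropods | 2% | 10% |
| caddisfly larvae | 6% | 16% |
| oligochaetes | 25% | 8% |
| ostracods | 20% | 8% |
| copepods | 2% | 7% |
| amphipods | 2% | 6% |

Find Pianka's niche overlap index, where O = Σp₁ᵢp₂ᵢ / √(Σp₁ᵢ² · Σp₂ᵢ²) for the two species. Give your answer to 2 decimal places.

0.68

Convert percentages to proportions (divide by 100).
Σ p₁ᵢp₂ᵢ = 0.0260 + 0.0030 + 0.0300 + 0.0020 + 0.0096 + 0.0200 + 0.0160 + 0.0014 + 0.0012 = 0.1092
Σp_1ᵢ² = 0.26² + 0.02² + 0.15² + 0.02² + 0.06² + 0.25² + 0.20² + 0.02² + 0.02² = 0.0676 + 0.0004 + 0.0225 + 0.0004 + 0.0036 + 0.0625 + 0.0400 + 0.0004 + 0.0004 = 0.1978
Σp_2ᵢ² = 0.10² + 0.15² + 0.20² + 0.10² + 0.16² + 0.08² + 0.08² + 0.07² + 0.06² = 0.0100 + 0.0225 + 0.0400 + 0.0100 + 0.0256 + 0.0064 + 0.0064 + 0.0049 + 0.0036 = 0.1294
O = 0.1092 / √(0.1978 × 0.1294) = 0.1092 / 0.15999 = 0.6825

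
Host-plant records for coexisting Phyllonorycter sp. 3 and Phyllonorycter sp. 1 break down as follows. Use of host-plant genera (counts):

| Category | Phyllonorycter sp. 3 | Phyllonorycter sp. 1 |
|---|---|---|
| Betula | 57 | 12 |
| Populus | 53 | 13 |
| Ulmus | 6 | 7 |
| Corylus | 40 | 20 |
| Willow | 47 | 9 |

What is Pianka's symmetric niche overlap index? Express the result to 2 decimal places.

0.91

Proportions for Phyllonorycter sp. 3 (n=203): 57/203=0.2808, 53/203=0.2611, 6/203=0.0296, 40/203=0.1970, 47/203=0.2315
Proportions for Phyllonorycter sp. 1 (n=61): 12/61=0.1967, 13/61=0.2131, 7/61=0.1148, 20/61=0.3279, 9/61=0.1475
Σ p₁ᵢp₂ᵢ = 0.055233 + 0.055640 + 0.003398 + 0.064596 + 0.034146 = 0.213013
Σp_1ᵢ² = 0.2808² + 0.2611² + 0.0296² + 0.1970² + 0.2315² = 0.078849 + 0.068173 + 0.000876 + 0.038809 + 0.053592 = 0.240299
Σp_2ᵢ² = 0.1967² + 0.2131² + 0.1148² + 0.3279² + 0.1475² = 0.038691 + 0.045412 + 0.013179 + 0.107518 + 0.021756 = 0.226556
O = 0.213013 / √(0.240299 × 0.226556) = 0.213013 / 0.2333263 = 0.9129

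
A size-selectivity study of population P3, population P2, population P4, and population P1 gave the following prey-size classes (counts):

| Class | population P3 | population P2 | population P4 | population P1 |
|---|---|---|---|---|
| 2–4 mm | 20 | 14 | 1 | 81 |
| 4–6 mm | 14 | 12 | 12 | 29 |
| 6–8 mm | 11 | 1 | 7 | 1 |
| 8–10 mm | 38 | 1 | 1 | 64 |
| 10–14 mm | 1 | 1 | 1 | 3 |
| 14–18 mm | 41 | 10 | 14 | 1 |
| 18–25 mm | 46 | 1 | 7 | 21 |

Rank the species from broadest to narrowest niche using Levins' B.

population P3 > population P4 > population P2 > population P1

Proportions for population P3 (n=171): 20/171=0.1170, 14/171=0.0819, 11/171=0.0643, 38/171=0.2222, 1/171=0.0058, 41/171=0.2398, 46/171=0.2690
Proportions for population P2 (n=40): 14/40=0.3500, 12/40=0.3000, 1/40=0.0250, 1/40=0.0250, 1/40=0.0250, 10/40=0.2500, 1/40=0.0250
Proportions for population P4 (n=43): 1/43=0.0233, 12/43=0.2791, 7/43=0.1628, 1/43=0.0233, 1/43=0.0233, 14/43=0.3256, 7/43=0.1628
Proportions for population P1 (n=200): 81/200=0.4050, 29/200=0.1450, 1/200=0.0050, 64/200=0.3200, 3/200=0.0150, 1/200=0.0050, 21/200=0.1050
Σp_P3ᵢ² = 0.1170² + 0.0819² + 0.0643² + 0.2222² + 0.0058² + 0.2398² + 0.2690² = 0.013689 + 0.006708 + 0.004134 + 0.049373 + 0.000034 + 0.057504 + 0.072361 = 0.203803
B_P3 = 1 / 0.203803 = 4.9067
Σp_P2ᵢ² = 0.3500² + 0.3000² + 0.0250² + 0.0250² + 0.0250² + 0.2500² + 0.0250² = 0.122500 + 0.090000 + 0.000625 + 0.000625 + 0.000625 + 0.062500 + 0.000625 = 0.277500
B_P2 = 1 / 0.277500 = 3.6036
Σp_P4ᵢ² = 0.0233² + 0.2791² + 0.1628² + 0.0233² + 0.0233² + 0.3256² + 0.1628² = 0.000543 + 0.077897 + 0.026504 + 0.000543 + 0.000543 + 0.106015 + 0.026504 = 0.238549
B_P4 = 1 / 0.238549 = 4.1920
Σp_P1ᵢ² = 0.4050² + 0.1450² + 0.0050² + 0.3200² + 0.0150² + 0.0050² + 0.1050² = 0.164025 + 0.021025 + 0.000025 + 0.102400 + 0.000225 + 0.000025 + 0.011025 = 0.298750
B_P1 = 1 / 0.298750 = 3.3473
Ranking by B (broadest → narrowest): population P3 (4.91) > population P4 (4.19) > population P2 (3.60) > population P1 (3.35)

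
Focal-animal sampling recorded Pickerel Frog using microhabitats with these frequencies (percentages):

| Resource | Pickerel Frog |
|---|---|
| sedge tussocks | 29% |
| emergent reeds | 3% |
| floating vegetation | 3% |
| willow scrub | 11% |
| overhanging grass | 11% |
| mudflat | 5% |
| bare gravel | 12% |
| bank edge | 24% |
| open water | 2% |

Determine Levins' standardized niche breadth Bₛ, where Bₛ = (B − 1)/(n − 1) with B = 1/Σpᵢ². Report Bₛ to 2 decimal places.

0.55

Convert percentages to proportions (divide by 100).
Σpᵢ² = 0.29² + 0.03² + 0.03² + 0.11² + 0.11² + 0.05² + 0.12² + 0.24² + 0.02² = 0.0841 + 0.0009 + 0.0009 + 0.0121 + 0.0121 + 0.0025 + 0.0144 + 0.0576 + 0.0004 = 0.1850
B = 1 / 0.1850 = 5.4054
Bₛ = (B − 1)/(n − 1) = (5.4054 − 1)/(9 − 1) = 4.4054/8 = 0.5507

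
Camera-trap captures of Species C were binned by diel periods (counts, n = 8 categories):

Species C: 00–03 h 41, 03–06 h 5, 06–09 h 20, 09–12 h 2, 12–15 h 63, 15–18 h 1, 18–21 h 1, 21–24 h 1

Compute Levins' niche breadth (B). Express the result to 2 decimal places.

2.95

Proportions for Species C (n=134): 41/134=0.3060, 5/134=0.0373, 20/134=0.1493, 2/134=0.0149, 63/134=0.4701, 1/134=0.0075, 1/134=0.0075, 1/134=0.0075
Σpᵢ² = 0.3060² + 0.0373² + 0.1493² + 0.0149² + 0.4701² + 0.0075² + 0.0075² + 0.0075² = 0.093636 + 0.001391 + 0.022290 + 0.000222 + 0.220994 + 0.000056 + 0.000056 + 0.000056 = 0.338701
B = 1 / 0.338701 = 2.9525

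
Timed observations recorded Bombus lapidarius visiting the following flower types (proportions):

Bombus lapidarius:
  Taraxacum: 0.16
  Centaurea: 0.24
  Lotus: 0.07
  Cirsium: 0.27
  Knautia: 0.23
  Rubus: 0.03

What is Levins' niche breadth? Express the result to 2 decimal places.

Σpᵢ² = 0.16² + 0.24² + 0.07² + 0.27² + 0.23² + 0.03² = 0.0256 + 0.0576 + 0.0049 + 0.0729 + 0.0529 + 0.0009 = 0.2148
B = 1 / 0.2148 = 4.6555

4.66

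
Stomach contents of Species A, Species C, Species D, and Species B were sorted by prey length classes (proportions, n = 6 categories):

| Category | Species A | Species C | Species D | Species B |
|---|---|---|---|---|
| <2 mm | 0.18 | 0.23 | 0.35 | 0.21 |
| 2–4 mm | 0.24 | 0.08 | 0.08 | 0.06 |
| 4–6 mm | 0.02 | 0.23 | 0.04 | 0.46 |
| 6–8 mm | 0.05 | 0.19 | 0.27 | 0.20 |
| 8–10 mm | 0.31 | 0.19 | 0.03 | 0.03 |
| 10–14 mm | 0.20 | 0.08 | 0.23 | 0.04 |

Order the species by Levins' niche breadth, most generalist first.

Σp_Aᵢ² = 0.18² + 0.24² + 0.02² + 0.05² + 0.31² + 0.20² = 0.0324 + 0.0576 + 0.0004 + 0.0025 + 0.0961 + 0.0400 = 0.2290
B_A = 1 / 0.2290 = 4.3668
Σp_Cᵢ² = 0.23² + 0.08² + 0.23² + 0.19² + 0.19² + 0.08² = 0.0529 + 0.0064 + 0.0529 + 0.0361 + 0.0361 + 0.0064 = 0.1908
B_C = 1 / 0.1908 = 5.2411
Σp_Dᵢ² = 0.35² + 0.08² + 0.04² + 0.27² + 0.03² + 0.23² = 0.1225 + 0.0064 + 0.0016 + 0.0729 + 0.0009 + 0.0529 = 0.2572
B_D = 1 / 0.2572 = 3.8880
Σp_Bᵢ² = 0.21² + 0.06² + 0.46² + 0.20² + 0.03² + 0.04² = 0.0441 + 0.0036 + 0.2116 + 0.0400 + 0.0009 + 0.0016 = 0.3018
B_B = 1 / 0.3018 = 3.3135
Ranking by B (broadest → narrowest): Species C (5.24) > Species A (4.37) > Species D (3.89) > Species B (3.31)

Species C > Species A > Species D > Species B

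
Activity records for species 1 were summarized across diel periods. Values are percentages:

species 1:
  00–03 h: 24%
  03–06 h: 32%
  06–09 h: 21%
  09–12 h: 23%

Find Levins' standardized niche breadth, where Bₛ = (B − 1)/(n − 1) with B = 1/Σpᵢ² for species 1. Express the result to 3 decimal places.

0.964

Convert percentages to proportions (divide by 100).
Σpᵢ² = 0.24² + 0.32² + 0.21² + 0.23² = 0.0576 + 0.1024 + 0.0441 + 0.0529 = 0.2570
B = 1 / 0.2570 = 3.89105
Bₛ = (B − 1)/(n − 1) = (3.89105 − 1)/(4 − 1) = 2.89105/3 = 0.96368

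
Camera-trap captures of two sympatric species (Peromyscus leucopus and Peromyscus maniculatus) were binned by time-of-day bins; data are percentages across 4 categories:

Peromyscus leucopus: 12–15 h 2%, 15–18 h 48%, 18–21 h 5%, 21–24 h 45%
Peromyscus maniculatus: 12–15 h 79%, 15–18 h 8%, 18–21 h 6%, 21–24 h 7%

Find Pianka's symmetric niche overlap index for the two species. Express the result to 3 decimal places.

Convert percentages to proportions (divide by 100).
Σ p₁ᵢp₂ᵢ = 0.0158 + 0.0384 + 0.0030 + 0.0315 = 0.0887
Σp_1ᵢ² = 0.02² + 0.48² + 0.05² + 0.45² = 0.0004 + 0.2304 + 0.0025 + 0.2025 = 0.4358
Σp_2ᵢ² = 0.79² + 0.08² + 0.06² + 0.07² = 0.6241 + 0.0064 + 0.0036 + 0.0049 = 0.6390
O = 0.0887 / √(0.4358 × 0.6390) = 0.0887 / 0.527708 = 0.16809

0.168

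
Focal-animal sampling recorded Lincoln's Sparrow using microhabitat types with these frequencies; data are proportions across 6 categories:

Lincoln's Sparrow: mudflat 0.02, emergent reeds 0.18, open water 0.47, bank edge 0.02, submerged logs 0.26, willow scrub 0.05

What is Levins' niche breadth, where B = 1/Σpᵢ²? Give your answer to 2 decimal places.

Σpᵢ² = 0.02² + 0.18² + 0.47² + 0.02² + 0.26² + 0.05² = 0.0004 + 0.0324 + 0.2209 + 0.0004 + 0.0676 + 0.0025 = 0.3242
B = 1 / 0.3242 = 3.0845

3.08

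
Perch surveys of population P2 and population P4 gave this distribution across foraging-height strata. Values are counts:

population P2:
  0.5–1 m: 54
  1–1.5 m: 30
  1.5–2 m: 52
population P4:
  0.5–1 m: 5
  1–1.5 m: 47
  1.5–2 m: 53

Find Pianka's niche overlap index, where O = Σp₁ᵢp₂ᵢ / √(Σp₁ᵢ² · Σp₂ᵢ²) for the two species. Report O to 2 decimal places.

Proportions for population P2 (n=136): 54/136=0.3971, 30/136=0.2206, 52/136=0.3824
Proportions for population P4 (n=105): 5/105=0.0476, 47/105=0.4476, 53/105=0.5048
Σ p₁ᵢp₂ᵢ = 0.018902 + 0.098741 + 0.193036 = 0.310679
Σp_1ᵢ² = 0.3971² + 0.2206² + 0.3824² = 0.157688 + 0.048664 + 0.146230 = 0.352582
Σp_2ᵢ² = 0.0476² + 0.4476² + 0.5048² = 0.002266 + 0.200346 + 0.254823 = 0.457435
O = 0.310679 / √(0.352582 × 0.457435) = 0.310679 / 0.4016010 = 0.7736

0.77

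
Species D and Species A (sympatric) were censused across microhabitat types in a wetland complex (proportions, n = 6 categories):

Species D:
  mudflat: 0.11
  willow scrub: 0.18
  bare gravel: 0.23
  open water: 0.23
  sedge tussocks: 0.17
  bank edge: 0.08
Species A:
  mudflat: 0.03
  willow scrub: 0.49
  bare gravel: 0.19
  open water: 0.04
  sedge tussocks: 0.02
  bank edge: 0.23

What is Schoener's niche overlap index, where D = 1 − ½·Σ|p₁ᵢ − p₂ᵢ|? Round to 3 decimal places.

0.540

Σ|p₁ᵢ − p₂ᵢ| = 0.08 + 0.31 + 0.04 + 0.19 + 0.15 + 0.15 = 0.92
D = 1 − ½ × 0.92 = 1 − 0.460 = 0.54000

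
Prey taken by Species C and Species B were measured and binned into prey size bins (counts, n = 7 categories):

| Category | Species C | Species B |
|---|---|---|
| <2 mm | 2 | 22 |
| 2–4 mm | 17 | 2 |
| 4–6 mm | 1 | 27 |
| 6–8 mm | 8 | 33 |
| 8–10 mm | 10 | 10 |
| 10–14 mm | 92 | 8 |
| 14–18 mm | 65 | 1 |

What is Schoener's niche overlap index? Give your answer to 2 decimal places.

Proportions for Species C (n=195): 2/195=0.0103, 17/195=0.0872, 1/195=0.0051, 8/195=0.0410, 10/195=0.0513, 92/195=0.4718, 65/195=0.3333
Proportions for Species B (n=103): 22/103=0.2136, 2/103=0.0194, 27/103=0.2621, 33/103=0.3204, 10/103=0.0971, 8/103=0.0777, 1/103=0.0097
Σ|p₁ᵢ − p₂ᵢ| = 0.2033 + 0.0678 + 0.2570 + 0.2794 + 0.0458 + 0.3941 + 0.3236 = 1.5710
D = 1 − ½ × 1.5710 = 1 − 0.78550 = 0.21450

0.21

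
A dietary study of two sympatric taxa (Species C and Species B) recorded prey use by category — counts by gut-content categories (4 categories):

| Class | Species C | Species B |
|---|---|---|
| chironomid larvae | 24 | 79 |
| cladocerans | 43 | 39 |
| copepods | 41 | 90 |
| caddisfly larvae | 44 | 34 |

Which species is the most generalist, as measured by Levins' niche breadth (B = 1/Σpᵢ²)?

Species C

Proportions for Species C (n=152): 24/152=0.1579, 43/152=0.2829, 41/152=0.2697, 44/152=0.2895
Proportions for Species B (n=242): 79/242=0.3264, 39/242=0.1612, 90/242=0.3719, 34/242=0.1405
Σp_Cᵢ² = 0.1579² + 0.2829² + 0.2697² + 0.2895² = 0.024932 + 0.080032 + 0.072738 + 0.083810 = 0.261512
B_C = 1 / 0.261512 = 3.8239
Σp_Bᵢ² = 0.3264² + 0.1612² + 0.3719² + 0.1405² = 0.106537 + 0.025985 + 0.138310 + 0.019740 = 0.290572
B_B = 1 / 0.290572 = 3.4415
Highest B → broadest niche (most generalist): Species C (B = 3.82).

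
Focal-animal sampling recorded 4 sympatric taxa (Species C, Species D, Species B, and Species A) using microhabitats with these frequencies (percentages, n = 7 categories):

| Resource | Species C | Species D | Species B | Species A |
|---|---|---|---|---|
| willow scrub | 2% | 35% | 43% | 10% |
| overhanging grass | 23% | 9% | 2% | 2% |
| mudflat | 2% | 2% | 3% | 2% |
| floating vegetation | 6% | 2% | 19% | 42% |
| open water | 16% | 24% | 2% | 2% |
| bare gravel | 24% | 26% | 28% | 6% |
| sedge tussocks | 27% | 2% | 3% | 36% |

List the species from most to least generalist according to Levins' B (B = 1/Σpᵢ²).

Species C > Species D > Species B > Species A

Convert percentages to proportions (divide by 100).
Σp_Cᵢ² = 0.02² + 0.23² + 0.02² + 0.06² + 0.16² + 0.24² + 0.27² = 0.0004 + 0.0529 + 0.0004 + 0.0036 + 0.0256 + 0.0576 + 0.0729 = 0.2134
B_C = 1 / 0.2134 = 4.6860
Σp_Dᵢ² = 0.35² + 0.09² + 0.02² + 0.02² + 0.24² + 0.26² + 0.02² = 0.1225 + 0.0081 + 0.0004 + 0.0004 + 0.0576 + 0.0676 + 0.0004 = 0.2570
B_D = 1 / 0.2570 = 3.8911
Σp_Bᵢ² = 0.43² + 0.02² + 0.03² + 0.19² + 0.02² + 0.28² + 0.03² = 0.1849 + 0.0004 + 0.0009 + 0.0361 + 0.0004 + 0.0784 + 0.0009 = 0.3020
B_B = 1 / 0.3020 = 3.3113
Σp_Aᵢ² = 0.10² + 0.02² + 0.02² + 0.42² + 0.02² + 0.06² + 0.36² = 0.0100 + 0.0004 + 0.0004 + 0.1764 + 0.0004 + 0.0036 + 0.1296 = 0.3208
B_A = 1 / 0.3208 = 3.1172
Ranking by B (broadest → narrowest): Species C (4.69) > Species D (3.89) > Species B (3.31) > Species A (3.12)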